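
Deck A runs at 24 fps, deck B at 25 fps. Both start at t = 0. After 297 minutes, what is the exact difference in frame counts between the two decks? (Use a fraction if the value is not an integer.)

17820 frames

297 min = 17820 s.
A emits 24 × 17820 = 427680 frames; B emits 25 × 17820 = 445500.
Difference = 17820 frames; B is ahead of A.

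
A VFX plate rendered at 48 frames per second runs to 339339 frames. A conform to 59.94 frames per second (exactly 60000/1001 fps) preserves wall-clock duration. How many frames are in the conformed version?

Target frames = source frames × (target rate / source rate) = 339339 × (60000/1001)/(48) = 339339 × 1250/1001 = 423750.

423750 frames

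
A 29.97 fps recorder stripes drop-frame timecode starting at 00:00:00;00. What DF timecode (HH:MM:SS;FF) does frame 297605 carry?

Each 10-minute DF block holds 10 × 60 × 30 − 9 × 2 = 17982 frames. 297605 ÷ 17982 → 16 full blocks, remainder 9893.
Within the partial block the first minute is 1800 frames and each further minute 1798, so 5 further minute boundaries passed. Total skipped labels = 18 × 16 + 2 × 5 = 298.
Non-drop label index = 297605 + 298 = 297903; at 30 labels/s that is 02:45:30:03, i.e. DF 02:45:30;03.

02:45:30;03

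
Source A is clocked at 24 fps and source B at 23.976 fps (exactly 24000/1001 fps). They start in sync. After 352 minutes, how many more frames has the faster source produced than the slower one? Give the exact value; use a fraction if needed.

46080/91 frames

352 min = 21120 s.
A emits 24 × 21120 = 506880 frames; B emits 24000/1001 × 21120 = 46080000/91.
Difference = 46080/91 frames (≈ 506.3736); B is behind A.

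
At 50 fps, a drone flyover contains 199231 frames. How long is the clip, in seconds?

3984.62 seconds

Running time = 199231 / (50) = 3984.62 s.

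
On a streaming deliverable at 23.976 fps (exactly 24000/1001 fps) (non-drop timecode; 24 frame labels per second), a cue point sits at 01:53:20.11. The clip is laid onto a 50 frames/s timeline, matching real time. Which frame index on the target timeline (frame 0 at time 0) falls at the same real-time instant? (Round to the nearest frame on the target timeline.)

Source frame index: (1×3600 + 53×60 + 20) × 24 + 11 = 163211.
Real time: 163211 / (24000/1001) = 163374211/24000 s.
Target frame: (163374211/24000) × (50) = 163374211/480 ≈ 340362.940 → 340363.

frame 340363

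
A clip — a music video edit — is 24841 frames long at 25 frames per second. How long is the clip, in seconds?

Running time = 24841 / (25) = 993.64 s.

993.64 seconds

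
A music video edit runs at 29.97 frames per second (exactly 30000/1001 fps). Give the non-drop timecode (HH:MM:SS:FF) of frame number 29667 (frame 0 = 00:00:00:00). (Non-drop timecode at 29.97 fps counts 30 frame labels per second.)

00:16:28:27

29667 ÷ 30 = 988 full seconds, remainder 27 frames.
988 s = 0 h 16 min 28 s.
Timecode: 00:16:28:27.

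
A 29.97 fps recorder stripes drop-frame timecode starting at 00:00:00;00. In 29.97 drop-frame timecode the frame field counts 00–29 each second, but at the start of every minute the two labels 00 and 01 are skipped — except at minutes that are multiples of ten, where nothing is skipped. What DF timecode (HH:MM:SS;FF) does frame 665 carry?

Each 10-minute DF block holds 10 × 60 × 30 − 9 × 2 = 17982 frames. 665 ÷ 17982 → 0 full blocks, remainder 665.
Within the partial block the first minute is 1800 frames and each further minute 1798, so 0 further minute boundaries passed. Total skipped labels = 18 × 0 + 2 × 0 = 0.
Non-drop label index = 665 + 0 = 665; at 30 labels/s that is 00:00:22:05, i.e. DF 00:00:22;05.

00:00:22;05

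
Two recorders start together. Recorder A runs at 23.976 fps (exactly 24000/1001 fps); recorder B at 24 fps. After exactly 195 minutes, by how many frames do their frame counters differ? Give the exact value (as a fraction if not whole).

195 min = 11700 s.
A emits 24000/1001 × 11700 = 21600000/77 frames; B emits 24 × 11700 = 280800.
Difference = 21600/77 frames (≈ 280.5195); B is ahead of A.

21600/77 frames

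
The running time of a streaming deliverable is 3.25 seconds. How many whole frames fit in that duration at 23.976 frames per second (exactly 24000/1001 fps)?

77 frames

Frames = 3.25 × 24000/1001 = 6000/77 ≈ 77.9221.
Complete frames: 77.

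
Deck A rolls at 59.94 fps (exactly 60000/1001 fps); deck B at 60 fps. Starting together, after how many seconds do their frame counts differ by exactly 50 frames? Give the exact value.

The gap grows by |60 − 60000/1001| = 60/1001 frames per second.
Time for a 50-frame gap: 50 ÷ (60/1001) = 5005/6 s.

5005/6 seconds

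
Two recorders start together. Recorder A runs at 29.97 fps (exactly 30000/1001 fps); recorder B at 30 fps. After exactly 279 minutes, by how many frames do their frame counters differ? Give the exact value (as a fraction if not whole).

279 min = 16740 s.
A emits 30000/1001 × 16740 = 502200000/1001 frames; B emits 30 × 16740 = 502200.
Difference = 502200/1001 frames (≈ 501.6983); B is ahead of A.

502200/1001 frames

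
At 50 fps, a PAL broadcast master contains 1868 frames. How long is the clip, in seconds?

Running time = 1868 / (50) = 37.36 s.

37.36 seconds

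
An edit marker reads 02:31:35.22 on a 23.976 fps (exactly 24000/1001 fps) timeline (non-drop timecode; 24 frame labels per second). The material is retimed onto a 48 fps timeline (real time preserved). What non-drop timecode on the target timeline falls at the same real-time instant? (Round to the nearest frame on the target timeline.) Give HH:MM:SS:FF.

Source frame index: (2×3600 + 31×60 + 35) × 24 + 22 = 218302.
Real time: 218302 / (24000/1001) = 109260151/12000 s.
Target frame: (109260151/12000) × (48) = 109260151/250 ≈ 437040.604 → 437041.
At 48 labels/s: frame 437041 → 02:31:45:01.

02:31:45:01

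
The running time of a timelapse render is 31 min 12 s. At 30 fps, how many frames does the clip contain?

56160 frames

31 min 12 s = 1872 s.
Frames = 1872 × 30 = 56160.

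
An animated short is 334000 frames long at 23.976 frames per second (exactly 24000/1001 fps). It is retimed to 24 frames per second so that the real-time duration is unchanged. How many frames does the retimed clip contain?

Target frames = source frames × (target rate / source rate) = 334000 × (24)/(24000/1001) = 334000 × 1001/1000 = 334334.

334334 frames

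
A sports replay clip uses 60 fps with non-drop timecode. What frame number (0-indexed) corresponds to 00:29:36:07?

Total seconds to the label: (0 × 3600 + 29 × 60 + 36) = 1776.
Frame index = 1776 × 60 + 7 = 106567.

frame 106567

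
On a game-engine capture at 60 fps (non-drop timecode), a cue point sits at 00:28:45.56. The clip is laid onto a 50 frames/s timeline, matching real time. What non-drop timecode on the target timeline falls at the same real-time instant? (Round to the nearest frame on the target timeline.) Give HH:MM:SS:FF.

00:28:45:47

Source frame index: (0×3600 + 28×60 + 45) × 60 + 56 = 103556.
Real time: 103556 / (60) = 25889/15 s.
Target frame: (25889/15) × (50) = 258890/3 ≈ 86296.667 → 86297.
At 50 labels/s: frame 86297 → 00:28:45:47.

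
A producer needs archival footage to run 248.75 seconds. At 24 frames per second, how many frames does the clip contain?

5970 frames

Frames = 248.75 × 24 = 5970.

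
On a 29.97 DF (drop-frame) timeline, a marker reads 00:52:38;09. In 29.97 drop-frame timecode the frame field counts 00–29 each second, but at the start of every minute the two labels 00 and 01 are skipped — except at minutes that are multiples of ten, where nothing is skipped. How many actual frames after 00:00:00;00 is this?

94655

As if non-drop at 30 labels/s: (0 × 3600 + 52 × 60 + 38) × 30 + 9 = 94749.
Minute boundaries passed: 52; those not divisible by 10: 52 − 5 = 47; dropped labels = 2 × 47 = 94.
Actual frame index = 94749 − 94 = 94655.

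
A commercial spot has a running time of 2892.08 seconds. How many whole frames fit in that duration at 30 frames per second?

Frames = 2892.08 × 30 = 433812/5 ≈ 86762.4000.
Complete frames: 86762.

86762 frames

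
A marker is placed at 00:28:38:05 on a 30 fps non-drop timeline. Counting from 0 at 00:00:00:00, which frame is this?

Total seconds to the label: (0 × 3600 + 28 × 60 + 38) = 1718.
Frame index = 1718 × 30 + 5 = 51545.

frame 51545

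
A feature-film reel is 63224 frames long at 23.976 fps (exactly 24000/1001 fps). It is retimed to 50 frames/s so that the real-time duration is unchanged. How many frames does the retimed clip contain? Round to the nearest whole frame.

131848 frames

Frames at target rate = 63224 × (50) / (24000/1001) = 7910903/60 ≈ 131848.383.
Nearest whole frame: 131848.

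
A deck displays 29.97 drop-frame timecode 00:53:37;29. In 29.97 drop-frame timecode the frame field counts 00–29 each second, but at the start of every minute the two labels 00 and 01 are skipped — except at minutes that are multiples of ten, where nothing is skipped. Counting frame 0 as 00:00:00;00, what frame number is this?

96443

As if non-drop at 30 labels/s: (0 × 3600 + 53 × 60 + 37) × 30 + 29 = 96539.
Minute boundaries passed: 53; those not divisible by 10: 53 − 5 = 48; dropped labels = 2 × 48 = 96.
Actual frame index = 96539 − 96 = 96443.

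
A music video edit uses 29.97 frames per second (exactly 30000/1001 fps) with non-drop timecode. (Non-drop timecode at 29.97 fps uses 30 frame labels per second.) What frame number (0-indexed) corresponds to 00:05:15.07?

Total seconds to the label: (0 × 3600 + 5 × 60 + 15) = 315.
Frame index = 315 × 30 + 7 = 9457.

frame 9457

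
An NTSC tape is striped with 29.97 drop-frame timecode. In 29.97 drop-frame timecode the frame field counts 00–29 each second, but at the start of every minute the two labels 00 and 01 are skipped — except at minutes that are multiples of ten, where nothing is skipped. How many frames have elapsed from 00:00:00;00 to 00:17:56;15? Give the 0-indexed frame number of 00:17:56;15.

As if non-drop at 30 labels/s: (0 × 3600 + 17 × 60 + 56) × 30 + 15 = 32295.
Minute boundaries passed: 17; those not divisible by 10: 17 − 1 = 16; dropped labels = 2 × 16 = 32.
Actual frame index = 32295 − 32 = 32263.

32263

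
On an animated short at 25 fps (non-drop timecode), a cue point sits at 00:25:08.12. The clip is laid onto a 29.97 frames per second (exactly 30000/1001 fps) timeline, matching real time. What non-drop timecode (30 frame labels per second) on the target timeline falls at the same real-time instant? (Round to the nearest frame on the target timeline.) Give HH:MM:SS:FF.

00:25:06:29

Source frame index: (0×3600 + 25×60 + 8) × 25 + 12 = 37712.
Real time: 37712 / (25) = 37712/25 s.
Target frame: (37712/25) × (30000/1001) = 45254400/1001 ≈ 45209.191 → 45209.
At 30 labels/s: frame 45209 → 00:25:06:29.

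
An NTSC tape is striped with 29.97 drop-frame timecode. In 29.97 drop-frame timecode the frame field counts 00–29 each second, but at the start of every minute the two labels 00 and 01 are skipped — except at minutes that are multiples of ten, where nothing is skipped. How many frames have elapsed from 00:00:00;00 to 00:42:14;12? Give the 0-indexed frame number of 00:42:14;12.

75956

As if non-drop at 30 labels/s: (0 × 3600 + 42 × 60 + 14) × 30 + 12 = 76032.
Minute boundaries passed: 42; those not divisible by 10: 42 − 4 = 38; dropped labels = 2 × 38 = 76.
Actual frame index = 76032 − 76 = 75956.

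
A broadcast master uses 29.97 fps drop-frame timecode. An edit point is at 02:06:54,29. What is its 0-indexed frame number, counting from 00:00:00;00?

Complete 10-minute blocks: 12, each 17982 frames → 215784.
Remaining 6 whole minutes in the current block: 1800 + 5 × 1798 = 10790 frames.
Within the current minute: 54 × 30 + 29 − 2 = 1647 (labels ;00/;01 skipped at this minute). Total = 215784 + 10790 + 1647 = 228221.

228221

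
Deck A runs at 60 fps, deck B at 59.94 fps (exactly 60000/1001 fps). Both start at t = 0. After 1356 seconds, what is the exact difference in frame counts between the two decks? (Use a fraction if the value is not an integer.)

A emits 60 × 1356 = 81360 frames; B emits 60000/1001 × 1356 = 81360000/1001.
Difference = 81360/1001 frames (≈ 81.2787); B is behind A.

81360/1001 frames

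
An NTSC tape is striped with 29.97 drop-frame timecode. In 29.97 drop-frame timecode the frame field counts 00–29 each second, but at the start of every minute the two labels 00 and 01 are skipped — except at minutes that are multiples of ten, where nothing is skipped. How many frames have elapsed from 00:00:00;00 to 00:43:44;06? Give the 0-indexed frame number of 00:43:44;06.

Complete 10-minute blocks: 4, each 17982 frames → 71928.
Remaining 3 whole minutes in the current block: 1800 + 2 × 1798 = 5396 frames.
Within the current minute: 44 × 30 + 6 − 2 = 1324 (labels ;00/;01 skipped at this minute). Total = 71928 + 5396 + 1324 = 78648.

78648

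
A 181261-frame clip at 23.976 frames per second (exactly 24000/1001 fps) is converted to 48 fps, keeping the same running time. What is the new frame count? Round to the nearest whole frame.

362885 frames

Frames at target rate = 181261 × (48) / (24000/1001) = 181442261/500 ≈ 362884.522.
Nearest whole frame: 362885.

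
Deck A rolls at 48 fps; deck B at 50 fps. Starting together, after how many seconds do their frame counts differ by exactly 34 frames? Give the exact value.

17 seconds

The gap grows by |50 − 48| = 2 frames per second.
Time for a 34-frame gap: 34 ÷ (2) = 17 s.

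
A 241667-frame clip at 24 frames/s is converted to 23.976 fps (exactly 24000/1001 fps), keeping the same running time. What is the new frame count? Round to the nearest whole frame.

241426 frames

Frames at target rate = 241667 × (24000/1001) / (24) = 241667000/1001 ≈ 241425.574.
Nearest whole frame: 241426.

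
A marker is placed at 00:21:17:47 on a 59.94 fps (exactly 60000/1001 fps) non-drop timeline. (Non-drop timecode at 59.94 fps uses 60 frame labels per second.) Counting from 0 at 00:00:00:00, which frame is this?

Total seconds to the label: (0 × 3600 + 21 × 60 + 17) = 1277.
Frame index = 1277 × 60 + 47 = 76667.

76667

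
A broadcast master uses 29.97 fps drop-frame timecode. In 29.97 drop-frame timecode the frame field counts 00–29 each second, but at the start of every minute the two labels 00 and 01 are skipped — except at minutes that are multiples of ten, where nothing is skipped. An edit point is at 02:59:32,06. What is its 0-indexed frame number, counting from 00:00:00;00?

As if non-drop at 30 labels/s: (2 × 3600 + 59 × 60 + 32) × 30 + 6 = 323166.
Minute boundaries passed: 179; those not divisible by 10: 179 − 17 = 162; dropped labels = 2 × 162 = 324.
Actual frame index = 323166 − 324 = 322842.

322842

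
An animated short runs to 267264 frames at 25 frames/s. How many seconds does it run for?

10690.56 seconds

Running time = 267264 / (25) = 10690.56 s.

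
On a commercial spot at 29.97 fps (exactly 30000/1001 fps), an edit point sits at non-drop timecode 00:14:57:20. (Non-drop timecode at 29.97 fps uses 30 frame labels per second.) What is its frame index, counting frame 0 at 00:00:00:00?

Total seconds to the label: (0 × 3600 + 14 × 60 + 57) = 897.
Frame index = 897 × 30 + 20 = 26930.

26930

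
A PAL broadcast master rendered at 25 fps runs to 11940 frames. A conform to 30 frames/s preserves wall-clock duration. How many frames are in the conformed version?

14328 frames

Target frames = source frames × (target rate / source rate) = 11940 × (30)/(25) = 11940 × 6/5 = 14328.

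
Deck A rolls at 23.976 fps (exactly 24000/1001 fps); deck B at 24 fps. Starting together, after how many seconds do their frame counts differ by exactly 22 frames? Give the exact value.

11011/12 seconds

The gap grows by |24 − 24000/1001| = 24/1001 frames per second.
Time for a 22-frame gap: 22 ÷ (24/1001) = 11011/12 s.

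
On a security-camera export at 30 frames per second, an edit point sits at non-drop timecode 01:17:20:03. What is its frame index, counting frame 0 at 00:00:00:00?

frame 139203

Total seconds to the label: (1 × 3600 + 17 × 60 + 20) = 4640.
Frame index = 4640 × 30 + 3 = 139203.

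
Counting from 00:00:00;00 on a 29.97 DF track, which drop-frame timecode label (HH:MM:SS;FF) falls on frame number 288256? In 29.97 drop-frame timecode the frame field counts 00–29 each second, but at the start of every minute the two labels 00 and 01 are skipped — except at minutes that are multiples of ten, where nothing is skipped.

02:40:18;04

Each 10-minute DF block holds 10 × 60 × 30 − 9 × 2 = 17982 frames. 288256 ÷ 17982 → 16 full blocks, remainder 544.
Within the partial block the first minute is 1800 frames and each further minute 1798, so 0 further minute boundaries passed. Total skipped labels = 18 × 16 + 2 × 0 = 288.
Non-drop label index = 288256 + 288 = 288544; at 30 labels/s that is 02:40:18:04, i.e. DF 02:40:18;04.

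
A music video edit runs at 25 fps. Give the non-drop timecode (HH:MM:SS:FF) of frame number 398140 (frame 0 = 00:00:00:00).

398140 ÷ 25 = 15925 full seconds, remainder 15 frames.
15925 s = 4 h 25 min 25 s.
Timecode: 04:25:25:15.

04:25:25:15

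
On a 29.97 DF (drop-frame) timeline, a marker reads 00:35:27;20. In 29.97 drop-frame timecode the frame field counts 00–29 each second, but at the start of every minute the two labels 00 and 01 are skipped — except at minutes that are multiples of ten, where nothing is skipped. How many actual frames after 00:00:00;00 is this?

63766

As if non-drop at 30 labels/s: (0 × 3600 + 35 × 60 + 27) × 30 + 20 = 63830.
Minute boundaries passed: 35; those not divisible by 10: 35 − 3 = 32; dropped labels = 2 × 32 = 64.
Actual frame index = 63830 − 64 = 63766.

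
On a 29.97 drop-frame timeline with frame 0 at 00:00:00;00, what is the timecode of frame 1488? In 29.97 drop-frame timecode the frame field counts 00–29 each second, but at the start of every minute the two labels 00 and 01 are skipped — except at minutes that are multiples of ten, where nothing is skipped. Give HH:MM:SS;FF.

00:00:49;18

Ten DF minutes hold 17982 frames, so frame 1488 lies in block 0 (frames 0–17981) with 1488 frames into that block.
The block's first minute is 1800 frames and the rest 1798 each; 1488 frames reaches minute 0, so 0 × 18 + 0 × 2 = 0 labels have been skipped so far.
Adding those back, label number 1488 + 0 = 1488 at 30 labels/s is 49 s + 18 f = 0 h 0 min 49 s frame 18, i.e. 00:00:49;18.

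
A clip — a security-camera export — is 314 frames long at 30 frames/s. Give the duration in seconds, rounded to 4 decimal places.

10.4667 seconds

Running time = 314 × 1/30 = 157/15 s ≈ 10.4667 s.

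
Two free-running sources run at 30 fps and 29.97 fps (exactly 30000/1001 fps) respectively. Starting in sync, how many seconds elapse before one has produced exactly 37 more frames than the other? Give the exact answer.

37037/30 seconds

The gap grows by |30000/1001 − 30| = 30/1001 frames per second.
Time for a 37-frame gap: 37 ÷ (30/1001) = 37037/30 s.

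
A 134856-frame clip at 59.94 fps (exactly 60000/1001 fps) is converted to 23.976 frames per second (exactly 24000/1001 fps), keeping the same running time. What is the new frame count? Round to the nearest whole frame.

Frames at target rate = 134856 × (24000/1001) / (60000/1001) = 269712/5 ≈ 53942.400.
Nearest whole frame: 53942.

53942 frames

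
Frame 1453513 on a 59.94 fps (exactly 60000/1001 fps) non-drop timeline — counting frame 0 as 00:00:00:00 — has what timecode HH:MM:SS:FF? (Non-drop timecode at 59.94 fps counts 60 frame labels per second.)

1453513 ÷ 60 = 24225 full seconds, remainder 13 frames.
24225 s = 6 h 43 min 45 s.
Timecode: 06:43:45:13.

06:43:45:13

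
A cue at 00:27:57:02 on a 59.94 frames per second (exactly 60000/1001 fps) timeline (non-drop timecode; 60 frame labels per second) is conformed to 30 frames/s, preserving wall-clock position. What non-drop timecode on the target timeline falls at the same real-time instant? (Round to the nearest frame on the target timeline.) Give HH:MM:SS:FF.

Source frame index: (0×3600 + 27×60 + 57) × 60 + 2 = 100622.
Real time: 100622 / (60000/1001) = 50361311/30000 s.
Target frame: (50361311/30000) × (30) = 50361311/1000 ≈ 50361.311 → 50361.
At 30 labels/s: frame 50361 → 00:27:58:21.

00:27:58:21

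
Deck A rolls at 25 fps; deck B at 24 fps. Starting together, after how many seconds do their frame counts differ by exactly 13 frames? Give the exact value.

13 seconds

The gap grows by |24 − 25| = 1 frame per second.
Time for a 13-frame gap: 13 ÷ (1) = 13 s.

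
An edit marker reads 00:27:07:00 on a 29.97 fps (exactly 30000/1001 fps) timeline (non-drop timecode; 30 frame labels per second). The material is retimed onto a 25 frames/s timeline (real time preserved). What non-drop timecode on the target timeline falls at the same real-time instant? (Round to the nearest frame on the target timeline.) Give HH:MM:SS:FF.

Source frame index: (0×3600 + 27×60 + 7) × 30 + 0 = 48810.
Real time: 48810 / (30000/1001) = 1628627/1000 s.
Target frame: (1628627/1000) × (25) = 1628627/40 ≈ 40715.675 → 40716.
At 25 labels/s: frame 40716 → 00:27:08:16.

00:27:08:16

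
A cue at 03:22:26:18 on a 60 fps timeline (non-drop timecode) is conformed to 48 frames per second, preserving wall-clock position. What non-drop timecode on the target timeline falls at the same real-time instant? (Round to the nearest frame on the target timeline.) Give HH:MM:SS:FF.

Source frame index: (3×3600 + 22×60 + 26) × 60 + 18 = 728778.
Real time: 728778 / (60) = 121463/10 s.
Target frame: (121463/10) × (48) = 2915112/5 ≈ 583022.400 → 583022.
At 48 labels/s: frame 583022 → 03:22:26:14.

03:22:26:14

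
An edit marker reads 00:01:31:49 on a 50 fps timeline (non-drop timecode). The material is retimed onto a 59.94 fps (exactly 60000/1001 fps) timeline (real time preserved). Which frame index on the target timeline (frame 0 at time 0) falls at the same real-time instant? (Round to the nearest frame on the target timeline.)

frame 5513

Source frame index: (0×3600 + 1×60 + 31) × 50 + 49 = 4599.
Real time: 4599 / (50) = 4599/50 s.
Target frame: (4599/50) × (60000/1001) = 788400/143 ≈ 5513.287 → 5513.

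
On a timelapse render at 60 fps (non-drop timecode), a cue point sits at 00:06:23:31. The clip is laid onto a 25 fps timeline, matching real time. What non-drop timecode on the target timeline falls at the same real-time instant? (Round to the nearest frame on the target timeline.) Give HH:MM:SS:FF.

Source frame index: (0×3600 + 6×60 + 23) × 60 + 31 = 23011.
Real time: 23011 / (60) = 23011/60 s.
Target frame: (23011/60) × (25) = 115055/12 ≈ 9587.917 → 9588.
At 25 labels/s: frame 9588 → 00:06:23:13.

00:06:23:13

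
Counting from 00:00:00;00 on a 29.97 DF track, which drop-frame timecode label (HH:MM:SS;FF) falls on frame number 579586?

Each 10-minute DF block holds 10 × 60 × 30 − 9 × 2 = 17982 frames. 579586 ÷ 17982 → 32 full blocks, remainder 4162.
Within the partial block the first minute is 1800 frames and each further minute 1798, so 2 further minute boundaries passed. Total skipped labels = 18 × 32 + 2 × 2 = 580.
Non-drop label index = 579586 + 580 = 580166; at 30 labels/s that is 05:22:18:26, i.e. DF 05:22:18;26.

05:22:18;26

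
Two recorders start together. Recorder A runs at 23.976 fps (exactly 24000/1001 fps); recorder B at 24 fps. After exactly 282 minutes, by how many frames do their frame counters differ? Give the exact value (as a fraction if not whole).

282 min = 16920 s.
A emits 24000/1001 × 16920 = 406080000/1001 frames; B emits 24 × 16920 = 406080.
Difference = 406080/1001 frames (≈ 405.6743); B is ahead of A.

406080/1001 frames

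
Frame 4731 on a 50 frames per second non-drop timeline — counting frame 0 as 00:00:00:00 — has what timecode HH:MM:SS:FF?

4731 ÷ 50 = 94 full seconds, remainder 31 frames.
94 s = 0 h 1 min 34 s.
Timecode: 00:01:34:31.

00:01:34:31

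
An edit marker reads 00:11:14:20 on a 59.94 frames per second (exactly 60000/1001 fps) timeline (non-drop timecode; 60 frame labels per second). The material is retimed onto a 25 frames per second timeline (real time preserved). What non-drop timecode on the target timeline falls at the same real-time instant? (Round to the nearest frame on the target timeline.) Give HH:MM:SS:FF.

00:11:15:00

Source frame index: (0×3600 + 11×60 + 14) × 60 + 20 = 40460.
Real time: 40460 / (60000/1001) = 2025023/3000 s.
Target frame: (2025023/3000) × (25) = 2025023/120 ≈ 16875.192 → 16875.
At 25 labels/s: frame 16875 → 00:11:15:00.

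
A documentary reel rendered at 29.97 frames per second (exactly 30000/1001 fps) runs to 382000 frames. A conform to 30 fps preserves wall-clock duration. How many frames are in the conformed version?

Target frames = source frames × (target rate / source rate) = 382000 × (30)/(30000/1001) = 382000 × 1001/1000 = 382382.

382382 frames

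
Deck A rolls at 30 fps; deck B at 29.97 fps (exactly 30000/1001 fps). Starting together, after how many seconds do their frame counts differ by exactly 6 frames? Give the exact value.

The gap grows by |30000/1001 − 30| = 30/1001 frames per second.
Time for a 6-frame gap: 6 ÷ (30/1001) = 200.2 s.

200.2 seconds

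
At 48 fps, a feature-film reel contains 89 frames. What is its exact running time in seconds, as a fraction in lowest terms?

Running time = 89 ÷ (48) = 89 × 1/48 = 89/48 s.

89/48 seconds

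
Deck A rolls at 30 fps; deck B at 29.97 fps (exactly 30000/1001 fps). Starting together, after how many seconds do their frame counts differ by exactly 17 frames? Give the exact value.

17017/30 seconds

The gap grows by |30000/1001 − 30| = 30/1001 frames per second.
Time for a 17-frame gap: 17 ÷ (30/1001) = 17017/30 s.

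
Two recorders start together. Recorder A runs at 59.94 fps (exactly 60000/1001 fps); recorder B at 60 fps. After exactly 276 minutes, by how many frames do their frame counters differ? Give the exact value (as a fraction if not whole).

276 min = 16560 s.
A emits 60000/1001 × 16560 = 993600000/1001 frames; B emits 60 × 16560 = 993600.
Difference = 993600/1001 frames (≈ 992.6074); B is ahead of A.

993600/1001 frames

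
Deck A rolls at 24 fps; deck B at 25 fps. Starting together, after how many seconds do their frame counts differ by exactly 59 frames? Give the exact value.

The gap grows by |25 − 24| = 1 frame per second.
Time for a 59-frame gap: 59 ÷ (1) = 59 s.

59 seconds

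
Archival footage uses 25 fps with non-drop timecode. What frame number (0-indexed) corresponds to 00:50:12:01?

Total seconds to the label: (0 × 3600 + 50 × 60 + 12) = 3012.
Frame index = 3012 × 25 + 1 = 75301.

75301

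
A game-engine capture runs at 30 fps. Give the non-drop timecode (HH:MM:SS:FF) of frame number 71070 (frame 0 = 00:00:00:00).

71070 ÷ 30 = 2369 full seconds, remainder 0 frames.
2369 s = 0 h 39 min 29 s.
Timecode: 00:39:29:00.

00:39:29:00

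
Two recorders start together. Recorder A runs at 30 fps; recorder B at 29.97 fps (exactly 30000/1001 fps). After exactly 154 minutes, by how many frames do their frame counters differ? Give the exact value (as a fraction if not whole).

154 min = 9240 s.
A emits 30 × 9240 = 277200 frames; B emits 30000/1001 × 9240 = 3600000/13.
Difference = 3600/13 frames (≈ 276.9231); B is behind A.

3600/13 frames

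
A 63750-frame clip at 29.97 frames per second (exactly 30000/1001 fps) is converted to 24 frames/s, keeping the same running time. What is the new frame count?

51051 frames

Target frames = source frames × (target rate / source rate) = 63750 × (24)/(30000/1001) = 63750 × 1001/1250 = 51051.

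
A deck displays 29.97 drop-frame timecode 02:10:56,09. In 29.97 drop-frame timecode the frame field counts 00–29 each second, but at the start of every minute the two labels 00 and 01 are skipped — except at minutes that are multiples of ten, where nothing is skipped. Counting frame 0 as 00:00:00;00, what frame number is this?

As if non-drop at 30 labels/s: (2 × 3600 + 10 × 60 + 56) × 30 + 9 = 235689.
Minute boundaries passed: 130; those not divisible by 10: 130 − 13 = 117; dropped labels = 2 × 117 = 234.
Actual frame index = 235689 − 234 = 235455.

235455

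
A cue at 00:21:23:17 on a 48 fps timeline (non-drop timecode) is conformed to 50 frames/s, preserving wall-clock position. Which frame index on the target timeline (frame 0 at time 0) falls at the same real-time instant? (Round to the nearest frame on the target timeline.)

Source frame index: (0×3600 + 21×60 + 23) × 48 + 17 = 61601.
Real time: 61601 / (48) = 61601/48 s.
Target frame: (61601/48) × (50) = 1540025/24 ≈ 64167.708 → 64168.

frame 64168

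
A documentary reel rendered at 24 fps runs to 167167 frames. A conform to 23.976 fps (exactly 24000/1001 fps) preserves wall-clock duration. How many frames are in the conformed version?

167000 frames

Target frames = source frames × (target rate / source rate) = 167167 × (24000/1001)/(24) = 167167 × 1000/1001 = 167000.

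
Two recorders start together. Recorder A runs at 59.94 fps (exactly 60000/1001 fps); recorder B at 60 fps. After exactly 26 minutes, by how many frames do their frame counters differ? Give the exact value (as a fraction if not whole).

26 min = 1560 s.
A emits 60000/1001 × 1560 = 7200000/77 frames; B emits 60 × 1560 = 93600.
Difference = 7200/77 frames (≈ 93.5065); B is ahead of A.

7200/77 frames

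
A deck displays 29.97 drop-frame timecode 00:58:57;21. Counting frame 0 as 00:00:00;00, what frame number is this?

Complete 10-minute blocks: 5, each 17982 frames → 89910.
Remaining 8 whole minutes in the current block: 1800 + 7 × 1798 = 14386 frames.
Within the current minute: 57 × 30 + 21 − 2 = 1729 (labels ;00/;01 skipped at this minute). Total = 89910 + 14386 + 1729 = 106025.

106025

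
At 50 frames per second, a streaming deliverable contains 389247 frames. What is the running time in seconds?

Running time = 389247 / (50) = 7784.94 s.

7784.94 seconds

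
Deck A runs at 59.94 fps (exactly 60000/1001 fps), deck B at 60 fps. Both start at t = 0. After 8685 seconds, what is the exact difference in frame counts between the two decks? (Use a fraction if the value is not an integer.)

A emits 60000/1001 × 8685 = 521100000/1001 frames; B emits 60 × 8685 = 521100.
Difference = 521100/1001 frames (≈ 520.5794); B is ahead of A.

521100/1001 frames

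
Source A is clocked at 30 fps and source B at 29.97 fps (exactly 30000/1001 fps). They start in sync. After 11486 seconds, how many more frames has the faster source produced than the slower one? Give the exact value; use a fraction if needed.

344580/1001 frames

A emits 30 × 11486 = 344580 frames; B emits 30000/1001 × 11486 = 344580000/1001.
Difference = 344580/1001 frames (≈ 344.2358); B is behind A.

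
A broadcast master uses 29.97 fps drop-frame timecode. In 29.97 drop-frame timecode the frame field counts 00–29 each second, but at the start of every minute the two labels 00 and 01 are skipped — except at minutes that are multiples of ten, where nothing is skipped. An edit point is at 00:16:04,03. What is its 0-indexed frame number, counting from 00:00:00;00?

28893

As if non-drop at 30 labels/s: (0 × 3600 + 16 × 60 + 4) × 30 + 3 = 28923.
Minute boundaries passed: 16; those not divisible by 10: 16 − 1 = 15; dropped labels = 2 × 15 = 30.
Actual frame index = 28923 − 30 = 28893.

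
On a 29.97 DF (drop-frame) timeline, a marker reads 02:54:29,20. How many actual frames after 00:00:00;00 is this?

As if non-drop at 30 labels/s: (2 × 3600 + 54 × 60 + 29) × 30 + 20 = 314090.
Minute boundaries passed: 174; those not divisible by 10: 174 − 17 = 157; dropped labels = 2 × 157 = 314.
Actual frame index = 314090 − 314 = 313776.

313776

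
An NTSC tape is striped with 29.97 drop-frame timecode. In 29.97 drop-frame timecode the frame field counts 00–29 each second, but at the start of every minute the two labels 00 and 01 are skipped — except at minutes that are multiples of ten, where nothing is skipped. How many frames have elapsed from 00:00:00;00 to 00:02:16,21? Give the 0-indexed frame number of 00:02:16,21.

Complete 10-minute blocks: 0, each 17982 frames → 0.
Remaining 2 whole minutes in the current block: 1800 + 1 × 1798 = 3598 frames.
Within the current minute: 16 × 30 + 21 − 2 = 499 (labels ;00/;01 skipped at this minute). Total = 0 + 3598 + 499 = 4097.

4097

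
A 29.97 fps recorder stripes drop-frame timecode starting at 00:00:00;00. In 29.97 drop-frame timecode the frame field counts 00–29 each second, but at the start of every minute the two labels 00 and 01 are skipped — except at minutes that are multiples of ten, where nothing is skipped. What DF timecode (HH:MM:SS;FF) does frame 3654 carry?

Each 10-minute DF block holds 10 × 60 × 30 − 9 × 2 = 17982 frames. 3654 ÷ 17982 → 0 full blocks, remainder 3654.
Within the partial block the first minute is 1800 frames and each further minute 1798, so 2 further minute boundaries passed. Total skipped labels = 18 × 0 + 2 × 2 = 4.
Non-drop label index = 3654 + 4 = 3658; at 30 labels/s that is 00:02:01:28, i.e. DF 00:02:01;28.

00:02:01;28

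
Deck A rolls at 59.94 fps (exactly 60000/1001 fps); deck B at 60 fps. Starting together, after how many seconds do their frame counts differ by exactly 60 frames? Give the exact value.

1001 seconds

The gap grows by |60 − 60000/1001| = 60/1001 frames per second.
Time for a 60-frame gap: 60 ÷ (60/1001) = 1001 s.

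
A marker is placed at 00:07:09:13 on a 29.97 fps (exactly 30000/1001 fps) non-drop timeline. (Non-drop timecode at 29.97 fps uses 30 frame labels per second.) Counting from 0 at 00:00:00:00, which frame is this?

Total seconds to the label: (0 × 3600 + 7 × 60 + 9) = 429.
Frame index = 429 × 30 + 13 = 12883.

frame 12883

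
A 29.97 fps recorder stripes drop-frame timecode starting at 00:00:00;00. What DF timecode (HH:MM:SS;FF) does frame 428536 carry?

Each 10-minute DF block holds 10 × 60 × 30 − 9 × 2 = 17982 frames. 428536 ÷ 17982 → 23 full blocks, remainder 14950.
Within the partial block the first minute is 1800 frames and each further minute 1798, so 8 further minute boundaries passed. Total skipped labels = 18 × 23 + 2 × 8 = 430.
Non-drop label index = 428536 + 430 = 428966; at 30 labels/s that is 03:58:18:26, i.e. DF 03:58:18;26.

03:58:18;26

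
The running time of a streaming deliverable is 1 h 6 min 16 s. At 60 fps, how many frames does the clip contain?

1 h 6 min 16 s = 3976 s.
Frames = 3976 × 60 = 238560.

238560 frames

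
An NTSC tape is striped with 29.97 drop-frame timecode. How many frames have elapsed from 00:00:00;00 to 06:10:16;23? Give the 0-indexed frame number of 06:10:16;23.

As if non-drop at 30 labels/s: (6 × 3600 + 10 × 60 + 16) × 30 + 23 = 666503.
Minute boundaries passed: 370; those not divisible by 10: 370 − 37 = 333; dropped labels = 2 × 333 = 666.
Actual frame index = 666503 − 666 = 665837.

665837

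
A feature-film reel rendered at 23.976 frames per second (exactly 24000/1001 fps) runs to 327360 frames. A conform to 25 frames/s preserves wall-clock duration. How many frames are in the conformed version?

341341 frames

Target frames = source frames × (target rate / source rate) = 327360 × (25)/(24000/1001) = 327360 × 1001/960 = 341341.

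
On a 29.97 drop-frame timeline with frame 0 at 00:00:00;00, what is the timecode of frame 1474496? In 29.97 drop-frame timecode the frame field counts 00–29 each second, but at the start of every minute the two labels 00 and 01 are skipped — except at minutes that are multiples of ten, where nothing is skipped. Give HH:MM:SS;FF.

Each 10-minute DF block holds 10 × 60 × 30 − 9 × 2 = 17982 frames. 1474496 ÷ 17982 → 81 full blocks, remainder 17954.
Within the partial block the first minute is 1800 frames and each further minute 1798, so 9 further minute boundaries passed. Total skipped labels = 18 × 81 + 2 × 9 = 1476.
Non-drop label index = 1474496 + 1476 = 1475972; at 30 labels/s that is 13:39:59:02, i.e. DF 13:39:59;02.

13:39:59;02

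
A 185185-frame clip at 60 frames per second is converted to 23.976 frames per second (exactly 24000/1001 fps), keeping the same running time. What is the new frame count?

Target frames = source frames × (target rate / source rate) = 185185 × (24000/1001)/(60) = 185185 × 400/1001 = 74000.

74000 frames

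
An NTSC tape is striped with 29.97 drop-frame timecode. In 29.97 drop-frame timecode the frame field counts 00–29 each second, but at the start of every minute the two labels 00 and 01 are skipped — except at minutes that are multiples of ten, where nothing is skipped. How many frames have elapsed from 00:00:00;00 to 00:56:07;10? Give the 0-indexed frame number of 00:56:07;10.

100918

As if non-drop at 30 labels/s: (0 × 3600 + 56 × 60 + 7) × 30 + 10 = 101020.
Minute boundaries passed: 56; those not divisible by 10: 56 − 5 = 51; dropped labels = 2 × 51 = 102.
Actual frame index = 101020 − 102 = 100918.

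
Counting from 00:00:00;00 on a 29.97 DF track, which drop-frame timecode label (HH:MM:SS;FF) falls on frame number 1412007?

13:05:14;01

Ten DF minutes hold 17982 frames, so frame 1412007 lies in block 78 (frames 1402596–1420577) with 9411 frames into that block.
The block's first minute is 1800 frames and the rest 1798 each; 9411 frames reaches minute 5, so 78 × 18 + 5 × 2 = 1414 labels have been skipped so far.
Adding those back, label number 1412007 + 1414 = 1413421 at 30 labels/s is 47114 s + 1 f = 13 h 5 min 14 s frame 1, i.e. 13:05:14;01.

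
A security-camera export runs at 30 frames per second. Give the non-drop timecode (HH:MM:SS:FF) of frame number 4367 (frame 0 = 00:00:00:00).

00:02:25:17

4367 ÷ 30 = 145 full seconds, remainder 17 frames.
145 s = 0 h 2 min 25 s.
Timecode: 00:02:25:17.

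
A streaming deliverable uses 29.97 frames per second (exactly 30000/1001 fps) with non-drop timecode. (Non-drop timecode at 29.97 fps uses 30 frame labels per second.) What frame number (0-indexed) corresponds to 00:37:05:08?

Total seconds to the label: (0 × 3600 + 37 × 60 + 5) = 2225.
Frame index = 2225 × 30 + 8 = 66758.

frame 66758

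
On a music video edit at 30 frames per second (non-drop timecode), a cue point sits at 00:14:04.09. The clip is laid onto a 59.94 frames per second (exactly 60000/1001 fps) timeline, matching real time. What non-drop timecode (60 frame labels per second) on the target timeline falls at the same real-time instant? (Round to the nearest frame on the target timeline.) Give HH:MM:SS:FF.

00:14:03:27

Source frame index: (0×3600 + 14×60 + 4) × 30 + 9 = 25329.
Real time: 25329 / (30) = 8443/10 s.
Target frame: (8443/10) × (60000/1001) = 50658000/1001 ≈ 50607.393 → 50607.
At 60 labels/s: frame 50607 → 00:14:03:27.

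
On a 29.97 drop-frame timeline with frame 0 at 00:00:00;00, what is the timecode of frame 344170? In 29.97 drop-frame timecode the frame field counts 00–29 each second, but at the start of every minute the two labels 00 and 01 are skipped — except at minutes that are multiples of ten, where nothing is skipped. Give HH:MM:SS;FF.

03:11:23;24

Each 10-minute DF block holds 10 × 60 × 30 − 9 × 2 = 17982 frames. 344170 ÷ 17982 → 19 full blocks, remainder 2512.
Within the partial block the first minute is 1800 frames and each further minute 1798, so 1 further minute boundary passed. Total skipped labels = 18 × 19 + 2 × 1 = 344.
Non-drop label index = 344170 + 344 = 344514; at 30 labels/s that is 03:11:23:24, i.e. DF 03:11:23;24.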